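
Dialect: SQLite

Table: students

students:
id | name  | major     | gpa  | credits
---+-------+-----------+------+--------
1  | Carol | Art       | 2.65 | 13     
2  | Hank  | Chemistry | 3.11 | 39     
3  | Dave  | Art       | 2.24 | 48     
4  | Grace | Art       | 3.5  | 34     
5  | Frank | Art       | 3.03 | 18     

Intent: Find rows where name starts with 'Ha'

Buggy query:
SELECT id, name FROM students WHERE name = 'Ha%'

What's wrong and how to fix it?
Bug: Wildcards only work with LIKE; '=' treats '%' as a literal character

Fix: Replace '=' with LIKE so 'Ha%' is treated as a pattern

Corrected query:
SELECT id, name FROM students WHERE name LIKE 'Ha%'

Result:
id | name
---+-----
2  | Hank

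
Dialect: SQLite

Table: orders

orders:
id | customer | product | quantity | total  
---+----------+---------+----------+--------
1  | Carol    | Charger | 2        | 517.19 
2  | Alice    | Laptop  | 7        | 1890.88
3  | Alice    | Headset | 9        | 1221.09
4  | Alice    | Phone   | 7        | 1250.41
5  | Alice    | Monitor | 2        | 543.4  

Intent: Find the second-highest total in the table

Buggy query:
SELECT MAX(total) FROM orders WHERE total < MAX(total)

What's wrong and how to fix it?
Bug: MAX(total) on the right of the comparison is an aggregate-in-WHERE error

Fix: Put the inner MAX in a scalar subquery

Corrected query:
SELECT MAX(total) FROM orders WHERE total < (SELECT MAX(total) FROM orders)

Result:
MAX(total)
----------
1250.41   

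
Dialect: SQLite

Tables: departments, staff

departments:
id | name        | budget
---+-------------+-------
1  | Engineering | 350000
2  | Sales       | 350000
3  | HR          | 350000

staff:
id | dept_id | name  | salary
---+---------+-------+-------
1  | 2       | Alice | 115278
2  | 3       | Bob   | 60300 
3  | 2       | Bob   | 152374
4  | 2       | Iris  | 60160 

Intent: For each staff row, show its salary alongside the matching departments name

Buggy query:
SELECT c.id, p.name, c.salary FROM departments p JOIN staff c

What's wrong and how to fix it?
Bug: JOIN with no ON clause produces a cartesian product; every staff row pairs with every departments row

Fix: Add ON c.dept_id = p.id to the JOIN

Corrected query:
SELECT c.id, p.name, c.salary FROM departments p JOIN staff c ON c.dept_id = p.id

Result:
id | name  | salary
---+-------+-------
1  | Sales | 115278
2  | HR    | 60300 
3  | Sales | 152374
4  | Sales | 60160 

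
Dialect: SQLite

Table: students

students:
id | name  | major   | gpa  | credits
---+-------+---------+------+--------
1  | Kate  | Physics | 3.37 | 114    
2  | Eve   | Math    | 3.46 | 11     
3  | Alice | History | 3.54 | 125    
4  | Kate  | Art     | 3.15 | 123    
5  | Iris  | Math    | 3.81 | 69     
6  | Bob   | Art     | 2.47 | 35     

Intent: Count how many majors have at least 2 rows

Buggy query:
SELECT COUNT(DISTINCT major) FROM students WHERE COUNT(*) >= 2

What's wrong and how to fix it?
Bug: COUNT(*) cannot appear in WHERE; the per-group count doesn't exist yet

Fix: Group first with HAVING COUNT(*) >= 2, then COUNT the resulting groups

Corrected query:
SELECT COUNT(*) FROM (SELECT major FROM students GROUP BY major HAVING COUNT(*) >= 2)

Result:
COUNT(*)
--------
2       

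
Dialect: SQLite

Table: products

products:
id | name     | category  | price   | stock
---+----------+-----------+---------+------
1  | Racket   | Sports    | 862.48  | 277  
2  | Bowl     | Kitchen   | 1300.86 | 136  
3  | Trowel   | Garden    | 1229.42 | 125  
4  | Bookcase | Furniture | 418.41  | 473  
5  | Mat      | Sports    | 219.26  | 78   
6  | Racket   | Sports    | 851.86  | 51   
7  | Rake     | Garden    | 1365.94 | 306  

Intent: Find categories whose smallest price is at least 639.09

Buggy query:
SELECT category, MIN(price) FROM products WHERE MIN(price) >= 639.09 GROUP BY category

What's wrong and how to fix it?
Bug: MIN() in WHERE is a misuse of aggregate

Fix: Use HAVING for the per-group MIN condition

Corrected query:
SELECT category, MIN(price) FROM products GROUP BY category HAVING MIN(price) >= 639.09

Result:
category | MIN(price)
---------+-----------
Garden   | 1229.42   
Kitchen  | 1300.86   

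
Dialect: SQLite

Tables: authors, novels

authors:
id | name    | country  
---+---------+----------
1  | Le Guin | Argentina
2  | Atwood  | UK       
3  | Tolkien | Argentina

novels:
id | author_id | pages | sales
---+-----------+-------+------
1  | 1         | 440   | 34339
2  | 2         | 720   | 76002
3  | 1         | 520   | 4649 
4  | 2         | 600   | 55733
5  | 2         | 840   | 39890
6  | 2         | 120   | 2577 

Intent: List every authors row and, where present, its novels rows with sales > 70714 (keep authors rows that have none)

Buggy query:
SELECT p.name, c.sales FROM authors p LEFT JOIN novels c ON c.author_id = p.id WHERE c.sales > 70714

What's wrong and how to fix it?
Bug: Filtering c.sales in WHERE discards the NULL rows produced by LEFT JOIN, turning it into an inner join

Fix: Move the right-table condition into the ON clause so unmatched parents are kept

Corrected query:
SELECT p.name, c.sales FROM authors p LEFT JOIN novels c ON c.author_id = p.id AND c.sales > 70714

Result:
name    | sales
--------+------
Le Guin | NULL 
Atwood  | 76002
Tolkien | NULL 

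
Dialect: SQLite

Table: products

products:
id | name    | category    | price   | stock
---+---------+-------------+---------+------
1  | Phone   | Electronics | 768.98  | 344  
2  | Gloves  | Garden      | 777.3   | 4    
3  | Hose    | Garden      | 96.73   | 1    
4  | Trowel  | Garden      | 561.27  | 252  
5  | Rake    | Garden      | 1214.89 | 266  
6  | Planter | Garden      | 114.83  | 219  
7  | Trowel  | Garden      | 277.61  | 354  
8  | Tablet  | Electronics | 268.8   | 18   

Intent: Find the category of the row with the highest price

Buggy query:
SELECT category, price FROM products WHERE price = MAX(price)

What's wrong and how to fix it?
Bug: WHERE is evaluated per row; an aggregate over the whole table isn't defined there

Fix: Use a subquery: WHERE price = (SELECT MAX(price) FROM products)

Corrected query:
SELECT category, price FROM products WHERE price = (SELECT MAX(price) FROM products)

Result:
category | price  
---------+--------
Garden   | 1214.89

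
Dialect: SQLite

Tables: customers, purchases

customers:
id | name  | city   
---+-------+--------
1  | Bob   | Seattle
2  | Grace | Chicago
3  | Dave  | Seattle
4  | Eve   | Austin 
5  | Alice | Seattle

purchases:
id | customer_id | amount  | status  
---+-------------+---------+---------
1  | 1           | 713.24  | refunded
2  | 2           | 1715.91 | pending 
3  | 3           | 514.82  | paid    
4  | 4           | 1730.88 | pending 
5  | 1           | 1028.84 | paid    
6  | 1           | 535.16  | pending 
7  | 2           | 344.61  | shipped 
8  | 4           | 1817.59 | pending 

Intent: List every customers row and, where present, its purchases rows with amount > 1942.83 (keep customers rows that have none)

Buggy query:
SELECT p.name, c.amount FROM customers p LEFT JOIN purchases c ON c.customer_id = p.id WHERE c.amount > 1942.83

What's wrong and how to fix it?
Bug: A WHERE condition on the right-hand table after LEFT JOIN drops unmatched parents

Fix: Move the right-table condition into the ON clause so unmatched parents are kept

Corrected query:
SELECT p.name, c.amount FROM customers p LEFT JOIN purchases c ON c.customer_id = p.id AND c.amount > 1942.83

Result:
name  | amount
------+-------
Bob   | NULL  
Grace | NULL  
Dave  | NULL  
Eve   | NULL  
Alice | NULL  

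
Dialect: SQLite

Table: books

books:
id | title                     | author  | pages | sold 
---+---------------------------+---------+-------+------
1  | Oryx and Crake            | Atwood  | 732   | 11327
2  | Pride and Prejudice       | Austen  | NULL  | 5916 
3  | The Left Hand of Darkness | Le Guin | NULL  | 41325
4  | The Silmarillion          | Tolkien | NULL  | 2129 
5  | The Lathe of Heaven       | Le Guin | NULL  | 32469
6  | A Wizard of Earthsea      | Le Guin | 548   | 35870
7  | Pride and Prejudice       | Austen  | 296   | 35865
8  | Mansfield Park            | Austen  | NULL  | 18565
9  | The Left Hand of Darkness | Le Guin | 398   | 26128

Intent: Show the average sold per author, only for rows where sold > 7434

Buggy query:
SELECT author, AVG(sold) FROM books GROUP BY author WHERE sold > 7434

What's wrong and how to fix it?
Bug: WHERE cannot follow GROUP BY

Fix: Move the WHERE clause before GROUP BY

Corrected query:
SELECT author, AVG(sold) FROM books WHERE sold > 7434 GROUP BY author

Result:
author  | AVG(sold)
--------+----------
Atwood  | 11327    
Austen  | 27215    
Le Guin | 33948    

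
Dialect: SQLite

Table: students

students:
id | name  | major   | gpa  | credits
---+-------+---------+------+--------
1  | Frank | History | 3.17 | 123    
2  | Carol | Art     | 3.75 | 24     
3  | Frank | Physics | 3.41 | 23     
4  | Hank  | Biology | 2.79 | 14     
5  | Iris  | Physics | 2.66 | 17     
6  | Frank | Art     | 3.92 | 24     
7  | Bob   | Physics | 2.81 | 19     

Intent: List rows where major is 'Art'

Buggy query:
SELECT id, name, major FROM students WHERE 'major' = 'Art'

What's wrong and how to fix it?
Bug: 'major' in single quotes is a string literal, not the column; the comparison is literal-vs-literal and never true

Fix: Reference the column as major without single quotes

Corrected query:
SELECT id, name, major FROM students WHERE major = 'Art'

Result:
id | name  | major
---+-------+------
2  | Carol | Art  
6  | Frank | Art  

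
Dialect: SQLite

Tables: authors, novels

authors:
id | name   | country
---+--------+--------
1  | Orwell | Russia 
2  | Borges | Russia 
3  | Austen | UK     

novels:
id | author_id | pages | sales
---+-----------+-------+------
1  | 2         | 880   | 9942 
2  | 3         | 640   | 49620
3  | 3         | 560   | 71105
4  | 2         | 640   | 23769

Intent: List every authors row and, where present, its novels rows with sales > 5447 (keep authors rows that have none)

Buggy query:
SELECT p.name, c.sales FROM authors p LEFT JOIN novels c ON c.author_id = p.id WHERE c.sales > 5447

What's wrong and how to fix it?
Bug: A WHERE condition on the right-hand table after LEFT JOIN drops unmatched parents

Fix: Put 'c.sales > 5447' in the JOIN's ON clause instead of WHERE

Corrected query:
SELECT p.name, c.sales FROM authors p LEFT JOIN novels c ON c.author_id = p.id AND c.sales > 5447

Result:
name   | sales
-------+------
Orwell | NULL 
Borges | 9942 
Borges | 23769
Austen | 49620
Austen | 71105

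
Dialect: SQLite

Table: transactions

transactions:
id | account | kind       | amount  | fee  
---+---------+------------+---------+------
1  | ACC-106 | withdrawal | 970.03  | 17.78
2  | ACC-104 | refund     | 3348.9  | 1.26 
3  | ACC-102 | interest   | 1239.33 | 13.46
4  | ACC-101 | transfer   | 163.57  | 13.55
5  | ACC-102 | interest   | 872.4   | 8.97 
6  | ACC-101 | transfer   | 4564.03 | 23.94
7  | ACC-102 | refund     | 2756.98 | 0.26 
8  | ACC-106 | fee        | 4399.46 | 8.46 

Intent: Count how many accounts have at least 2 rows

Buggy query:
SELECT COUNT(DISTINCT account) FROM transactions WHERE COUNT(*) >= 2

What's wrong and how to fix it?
Bug: COUNT(*) cannot appear in WHERE; the per-group count doesn't exist yet

Fix: Use a subquery that GROUPs and filters with HAVING, then count its rows

Corrected query:
SELECT COUNT(*) FROM (SELECT account FROM transactions GROUP BY account HAVING COUNT(*) >= 2)

Result:
COUNT(*)
--------
3       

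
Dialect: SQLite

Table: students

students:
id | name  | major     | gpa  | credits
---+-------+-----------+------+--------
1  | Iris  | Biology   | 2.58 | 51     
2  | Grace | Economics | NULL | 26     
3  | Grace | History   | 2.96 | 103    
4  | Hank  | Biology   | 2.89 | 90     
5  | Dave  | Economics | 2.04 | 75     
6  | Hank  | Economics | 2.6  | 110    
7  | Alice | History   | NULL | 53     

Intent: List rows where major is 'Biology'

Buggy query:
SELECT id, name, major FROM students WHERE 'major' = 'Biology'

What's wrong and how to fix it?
Bug: Single quotes denote string literals in SQL; the column name is being compared as a constant string

Fix: Remove the quotes around the column name (or use double quotes for an identifier)

Corrected query:
SELECT id, name, major FROM students WHERE major = 'Biology'

Result:
id | name | major  
---+------+--------
1  | Iris | Biology
4  | Hank | Biology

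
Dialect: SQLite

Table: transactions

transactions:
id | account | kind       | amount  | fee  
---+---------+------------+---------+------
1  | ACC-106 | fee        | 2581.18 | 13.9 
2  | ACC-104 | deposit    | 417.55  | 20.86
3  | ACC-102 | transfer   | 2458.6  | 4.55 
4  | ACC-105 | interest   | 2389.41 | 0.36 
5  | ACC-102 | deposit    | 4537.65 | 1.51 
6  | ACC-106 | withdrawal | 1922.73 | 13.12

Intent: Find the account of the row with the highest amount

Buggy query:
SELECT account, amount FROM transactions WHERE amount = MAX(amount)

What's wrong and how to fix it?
Bug: WHERE is evaluated per row; an aggregate over the whole table isn't defined there

Fix: Use a subquery: WHERE amount = (SELECT MAX(amount) FROM transactions)

Corrected query:
SELECT account, amount FROM transactions WHERE amount = (SELECT MAX(amount) FROM transactions)

Result:
account | amount 
--------+--------
ACC-102 | 4537.65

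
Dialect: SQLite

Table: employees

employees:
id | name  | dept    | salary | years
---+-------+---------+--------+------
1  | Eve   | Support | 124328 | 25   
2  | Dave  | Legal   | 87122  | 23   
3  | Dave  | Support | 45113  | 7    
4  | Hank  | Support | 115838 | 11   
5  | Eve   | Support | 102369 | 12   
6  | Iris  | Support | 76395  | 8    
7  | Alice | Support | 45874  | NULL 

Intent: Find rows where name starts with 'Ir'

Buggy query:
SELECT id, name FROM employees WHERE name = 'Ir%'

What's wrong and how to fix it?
Bug: Wildcards only work with LIKE; '=' treats '%' as a literal character

Fix: Use LIKE for wildcard pattern matching

Corrected query:
SELECT id, name FROM employees WHERE name LIKE 'Ir%'

Result:
id | name
---+-----
6  | Iris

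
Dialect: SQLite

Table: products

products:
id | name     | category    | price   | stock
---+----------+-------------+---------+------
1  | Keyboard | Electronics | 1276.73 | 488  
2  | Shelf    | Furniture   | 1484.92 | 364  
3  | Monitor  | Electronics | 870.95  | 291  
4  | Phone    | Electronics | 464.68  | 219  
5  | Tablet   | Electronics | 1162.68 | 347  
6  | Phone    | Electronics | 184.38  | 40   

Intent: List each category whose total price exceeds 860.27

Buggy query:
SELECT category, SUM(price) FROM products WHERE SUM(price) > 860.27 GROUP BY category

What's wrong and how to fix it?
Bug: WHERE runs before GROUP BY, so aggregates aren't available there

Fix: Use HAVING (which filters groups after aggregation) instead of WHERE

Corrected query:
SELECT category, SUM(price) FROM products GROUP BY category HAVING SUM(price) > 860.27

Result:
category    | SUM(price)
------------+-----------
Electronics | 3959.42   
Furniture   | 1484.92   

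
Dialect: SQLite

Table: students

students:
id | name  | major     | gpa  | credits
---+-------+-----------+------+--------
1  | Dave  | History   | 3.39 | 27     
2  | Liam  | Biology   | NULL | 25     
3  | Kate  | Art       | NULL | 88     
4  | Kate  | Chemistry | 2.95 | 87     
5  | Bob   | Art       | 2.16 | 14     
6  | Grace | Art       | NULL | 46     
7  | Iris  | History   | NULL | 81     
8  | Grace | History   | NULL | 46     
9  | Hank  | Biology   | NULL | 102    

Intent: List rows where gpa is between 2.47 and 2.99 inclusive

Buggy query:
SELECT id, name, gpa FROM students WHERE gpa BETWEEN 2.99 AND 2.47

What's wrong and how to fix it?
Bug: BETWEEN expects the lower bound first; with 2.99 AND 2.47 the range is empty

Fix: Swap the bounds so the smaller value comes first

Corrected query:
SELECT id, name, gpa FROM students WHERE gpa BETWEEN 2.47 AND 2.99

Result:
id | name | gpa 
---+------+-----
4  | Kate | 2.95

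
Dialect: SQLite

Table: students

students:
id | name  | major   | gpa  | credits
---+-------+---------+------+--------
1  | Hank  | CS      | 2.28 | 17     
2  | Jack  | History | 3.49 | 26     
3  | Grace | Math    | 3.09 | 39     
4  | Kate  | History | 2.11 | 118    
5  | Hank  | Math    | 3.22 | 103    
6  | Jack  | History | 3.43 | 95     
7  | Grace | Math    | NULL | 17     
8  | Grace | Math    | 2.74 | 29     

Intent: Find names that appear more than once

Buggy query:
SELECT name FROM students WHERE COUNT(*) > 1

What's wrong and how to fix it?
Bug: COUNT(*) is an aggregate and cannot be used in WHERE

Fix: Group first, then use HAVING for the count condition

Corrected query:
SELECT name FROM students GROUP BY name HAVING COUNT(*) > 1

Result:
name 
-----
Grace
Hank 
Jack 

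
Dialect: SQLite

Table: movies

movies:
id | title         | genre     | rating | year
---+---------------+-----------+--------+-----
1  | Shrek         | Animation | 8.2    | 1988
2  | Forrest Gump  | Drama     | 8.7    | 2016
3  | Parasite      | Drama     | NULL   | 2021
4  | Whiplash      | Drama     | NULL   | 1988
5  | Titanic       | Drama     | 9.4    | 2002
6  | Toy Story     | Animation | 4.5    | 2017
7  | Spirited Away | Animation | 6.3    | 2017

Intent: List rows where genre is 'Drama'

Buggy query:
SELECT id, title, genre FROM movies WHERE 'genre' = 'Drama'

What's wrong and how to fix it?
Bug: 'genre' in single quotes is a string literal, not the column; the comparison is literal-vs-literal and never true

Fix: Remove the quotes around the column name (or use double quotes for an identifier)

Corrected query:
SELECT id, title, genre FROM movies WHERE genre = 'Drama'

Result:
id | title        | genre
---+--------------+------
2  | Forrest Gump | Drama
3  | Parasite     | Drama
4  | Whiplash     | Drama
5  | Titanic      | Drama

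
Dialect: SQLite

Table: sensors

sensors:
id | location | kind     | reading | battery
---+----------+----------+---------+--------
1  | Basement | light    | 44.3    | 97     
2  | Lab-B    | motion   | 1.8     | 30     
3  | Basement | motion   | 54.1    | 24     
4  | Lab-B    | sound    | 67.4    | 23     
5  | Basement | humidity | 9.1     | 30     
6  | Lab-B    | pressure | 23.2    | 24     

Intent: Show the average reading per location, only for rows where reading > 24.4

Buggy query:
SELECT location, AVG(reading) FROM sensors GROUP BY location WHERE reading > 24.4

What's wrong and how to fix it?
Bug: WHERE cannot follow GROUP BY

Fix: Move the WHERE clause before GROUP BY

Corrected query:
SELECT location, AVG(reading) FROM sensors WHERE reading > 24.4 GROUP BY location

Result:
location | AVG(reading)
---------+-------------
Basement | 49.2        
Lab-B    | 67.4        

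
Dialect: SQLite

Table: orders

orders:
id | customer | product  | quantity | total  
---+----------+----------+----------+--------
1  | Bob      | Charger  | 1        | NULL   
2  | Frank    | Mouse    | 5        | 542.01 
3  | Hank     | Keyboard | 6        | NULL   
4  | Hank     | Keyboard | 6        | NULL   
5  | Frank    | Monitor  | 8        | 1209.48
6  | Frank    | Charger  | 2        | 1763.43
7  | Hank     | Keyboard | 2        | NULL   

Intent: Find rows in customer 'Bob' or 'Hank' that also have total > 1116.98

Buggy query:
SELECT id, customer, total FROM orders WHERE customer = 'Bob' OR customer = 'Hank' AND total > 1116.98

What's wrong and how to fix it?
Bug: AND binds tighter than OR, so this parses as customer = 'Bob' OR (customer = 'Hank' AND total > 1116.98)

Fix: Add parentheses around the OR so the AND applies to both alternatives

Corrected query:
SELECT id, customer, total FROM orders WHERE (customer = 'Bob' OR customer = 'Hank') AND total > 1116.98

Result:
(no rows)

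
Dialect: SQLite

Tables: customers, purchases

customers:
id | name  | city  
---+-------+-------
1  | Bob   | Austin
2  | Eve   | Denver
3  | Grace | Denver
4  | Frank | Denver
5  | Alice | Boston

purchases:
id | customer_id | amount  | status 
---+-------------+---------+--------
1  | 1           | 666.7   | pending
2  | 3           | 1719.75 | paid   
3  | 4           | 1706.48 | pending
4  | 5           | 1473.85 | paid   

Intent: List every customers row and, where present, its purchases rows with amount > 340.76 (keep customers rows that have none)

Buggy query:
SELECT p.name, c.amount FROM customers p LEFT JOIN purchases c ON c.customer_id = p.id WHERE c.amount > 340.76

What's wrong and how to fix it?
Bug: Filtering c.amount in WHERE discards the NULL rows produced by LEFT JOIN, turning it into an inner join

Fix: Move the right-table condition into the ON clause so unmatched parents are kept

Corrected query:
SELECT p.name, c.amount FROM customers p LEFT JOIN purchases c ON c.customer_id = p.id AND c.amount > 340.76

Result:
name  | amount 
------+--------
Bob   | 666.7  
Eve   | NULL   
Grace | 1719.75
Frank | 1706.48
Alice | 1473.85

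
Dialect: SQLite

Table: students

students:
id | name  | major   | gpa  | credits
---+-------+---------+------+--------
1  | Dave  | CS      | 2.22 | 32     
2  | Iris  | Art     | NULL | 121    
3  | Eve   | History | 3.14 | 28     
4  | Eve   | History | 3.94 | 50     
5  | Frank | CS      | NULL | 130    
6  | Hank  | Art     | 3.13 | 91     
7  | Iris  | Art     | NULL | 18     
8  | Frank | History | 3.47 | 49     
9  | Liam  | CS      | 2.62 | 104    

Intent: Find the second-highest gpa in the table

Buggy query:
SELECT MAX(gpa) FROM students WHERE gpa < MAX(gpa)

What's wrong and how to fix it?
Bug: The inner MAX is an aggregate inside WHERE, which is not allowed

Fix: Compute the overall MAX in a subquery, then take MAX of rows below it

Corrected query:
SELECT MAX(gpa) FROM students WHERE gpa < (SELECT MAX(gpa) FROM students)

Result:
MAX(gpa)
--------
3.47    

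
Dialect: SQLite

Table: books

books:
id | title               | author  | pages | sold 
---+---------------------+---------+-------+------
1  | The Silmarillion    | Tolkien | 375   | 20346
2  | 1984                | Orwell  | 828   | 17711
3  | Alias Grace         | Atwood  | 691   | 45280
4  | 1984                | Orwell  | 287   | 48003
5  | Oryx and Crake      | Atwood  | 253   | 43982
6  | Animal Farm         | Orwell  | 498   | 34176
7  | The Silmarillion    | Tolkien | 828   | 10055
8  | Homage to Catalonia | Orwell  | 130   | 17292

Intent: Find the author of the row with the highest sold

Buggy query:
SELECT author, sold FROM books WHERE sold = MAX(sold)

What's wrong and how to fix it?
Bug: WHERE is evaluated per row; an aggregate over the whole table isn't defined there

Fix: Wrap MAX in a scalar subquery so WHERE compares against a single value

Corrected query:
SELECT author, sold FROM books WHERE sold = (SELECT MAX(sold) FROM books)

Result:
author | sold 
-------+------
Orwell | 48003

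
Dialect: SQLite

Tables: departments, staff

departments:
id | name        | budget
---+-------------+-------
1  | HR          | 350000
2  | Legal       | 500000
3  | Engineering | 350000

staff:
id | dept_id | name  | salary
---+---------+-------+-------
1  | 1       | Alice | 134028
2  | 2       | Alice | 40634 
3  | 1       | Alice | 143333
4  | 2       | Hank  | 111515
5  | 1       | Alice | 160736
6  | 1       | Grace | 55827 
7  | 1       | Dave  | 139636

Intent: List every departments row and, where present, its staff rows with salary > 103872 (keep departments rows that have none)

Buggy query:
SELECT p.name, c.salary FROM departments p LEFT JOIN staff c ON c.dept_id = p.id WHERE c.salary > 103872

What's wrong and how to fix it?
Bug: Filtering c.salary in WHERE discards the NULL rows produced by LEFT JOIN, turning it into an inner join

Fix: Put 'c.salary > 103872' in the JOIN's ON clause instead of WHERE

Corrected query:
SELECT p.name, c.salary FROM departments p LEFT JOIN staff c ON c.dept_id = p.id AND c.salary > 103872

Result:
name        | salary
------------+-------
HR          | 134028
HR          | 139636
HR          | 143333
HR          | 160736
Legal       | 111515
Engineering | NULL  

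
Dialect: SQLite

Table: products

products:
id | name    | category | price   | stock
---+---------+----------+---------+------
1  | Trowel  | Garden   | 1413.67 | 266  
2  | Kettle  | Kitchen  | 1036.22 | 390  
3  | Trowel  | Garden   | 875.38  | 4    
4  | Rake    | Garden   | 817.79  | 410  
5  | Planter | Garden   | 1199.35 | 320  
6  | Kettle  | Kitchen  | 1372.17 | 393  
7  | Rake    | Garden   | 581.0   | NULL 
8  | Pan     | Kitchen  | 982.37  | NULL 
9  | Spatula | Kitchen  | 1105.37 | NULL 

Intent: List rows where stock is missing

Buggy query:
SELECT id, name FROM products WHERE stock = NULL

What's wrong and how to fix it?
Bug: Comparing to NULL with '=' never matches; NULL = NULL is unknown, not true

Fix: Use IS NULL to test for NULL

Corrected query:
SELECT id, name FROM products WHERE stock IS NULL

Result:
id | name   
---+--------
7  | Rake   
8  | Pan    
9  | Spatula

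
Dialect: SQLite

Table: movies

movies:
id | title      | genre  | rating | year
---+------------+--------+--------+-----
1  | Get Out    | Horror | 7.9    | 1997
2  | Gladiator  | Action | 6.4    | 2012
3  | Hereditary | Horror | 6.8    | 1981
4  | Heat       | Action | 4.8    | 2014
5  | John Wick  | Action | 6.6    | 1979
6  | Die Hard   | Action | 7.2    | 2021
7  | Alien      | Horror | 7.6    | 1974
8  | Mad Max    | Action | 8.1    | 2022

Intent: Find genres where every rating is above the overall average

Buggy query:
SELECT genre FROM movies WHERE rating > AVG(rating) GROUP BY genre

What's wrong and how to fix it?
Bug: WHERE evaluates per row before aggregation, so AVG() is unavailable

Fix: Compute the overall average in a scalar subquery and compare each group's MIN against it in HAVING

Corrected query:
SELECT genre FROM movies GROUP BY genre HAVING MIN(rating) > (SELECT AVG(rating) FROM movies)

Result:
(no rows)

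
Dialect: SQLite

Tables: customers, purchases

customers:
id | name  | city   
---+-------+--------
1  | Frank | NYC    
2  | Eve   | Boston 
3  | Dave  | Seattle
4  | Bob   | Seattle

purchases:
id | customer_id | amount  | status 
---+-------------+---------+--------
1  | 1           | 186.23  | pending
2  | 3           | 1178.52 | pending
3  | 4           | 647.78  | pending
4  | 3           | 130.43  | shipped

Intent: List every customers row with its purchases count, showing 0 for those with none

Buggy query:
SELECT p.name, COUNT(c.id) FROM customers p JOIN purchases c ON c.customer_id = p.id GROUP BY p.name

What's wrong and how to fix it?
Bug: INNER JOIN drops customers rows that have no matching purchases rows

Fix: Switch to LEFT JOIN to retain unmatched parent rows

Corrected query:
SELECT p.name, COUNT(c.id) FROM customers p LEFT JOIN purchases c ON c.customer_id = p.id GROUP BY p.name

Result:
name  | COUNT(c.id)
------+------------
Bob   | 1          
Dave  | 2          
Eve   | 0          
Frank | 1          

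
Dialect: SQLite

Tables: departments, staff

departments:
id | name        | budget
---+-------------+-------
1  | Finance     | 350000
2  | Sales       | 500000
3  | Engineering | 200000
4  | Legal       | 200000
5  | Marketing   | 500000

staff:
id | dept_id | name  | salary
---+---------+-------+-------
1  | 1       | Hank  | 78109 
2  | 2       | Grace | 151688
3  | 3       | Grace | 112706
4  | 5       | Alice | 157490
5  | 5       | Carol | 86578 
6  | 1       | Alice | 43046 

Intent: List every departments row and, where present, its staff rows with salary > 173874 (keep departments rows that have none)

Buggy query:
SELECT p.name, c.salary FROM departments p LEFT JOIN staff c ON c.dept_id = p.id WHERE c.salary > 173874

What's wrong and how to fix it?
Bug: Filtering c.salary in WHERE discards the NULL rows produced by LEFT JOIN, turning it into an inner join

Fix: Put 'c.salary > 173874' in the JOIN's ON clause instead of WHERE

Corrected query:
SELECT p.name, c.salary FROM departments p LEFT JOIN staff c ON c.dept_id = p.id AND c.salary > 173874

Result:
name        | salary
------------+-------
Finance     | NULL  
Sales       | NULL  
Engineering | NULL  
Legal       | NULL  
Marketing   | NULL  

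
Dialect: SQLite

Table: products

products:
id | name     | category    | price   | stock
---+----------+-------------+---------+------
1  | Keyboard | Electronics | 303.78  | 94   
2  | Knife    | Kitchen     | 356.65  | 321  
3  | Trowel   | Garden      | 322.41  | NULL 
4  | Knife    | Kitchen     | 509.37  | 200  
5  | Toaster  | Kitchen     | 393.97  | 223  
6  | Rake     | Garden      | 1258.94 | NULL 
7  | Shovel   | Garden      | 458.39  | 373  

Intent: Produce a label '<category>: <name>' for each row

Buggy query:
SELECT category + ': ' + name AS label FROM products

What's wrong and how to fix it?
Bug: SQLite uses || for string concatenation; + coerces text to numbers (yielding 0)

Fix: Replace + with || to concatenate text

Corrected query:
SELECT category || ': ' || name AS label FROM products

Result:
label                
---------------------
Electronics: Keyboard
Kitchen: Knife       
Garden: Trowel       
Kitchen: Knife       
Kitchen: Toaster     
Garden: Rake         
Garden: Shovel       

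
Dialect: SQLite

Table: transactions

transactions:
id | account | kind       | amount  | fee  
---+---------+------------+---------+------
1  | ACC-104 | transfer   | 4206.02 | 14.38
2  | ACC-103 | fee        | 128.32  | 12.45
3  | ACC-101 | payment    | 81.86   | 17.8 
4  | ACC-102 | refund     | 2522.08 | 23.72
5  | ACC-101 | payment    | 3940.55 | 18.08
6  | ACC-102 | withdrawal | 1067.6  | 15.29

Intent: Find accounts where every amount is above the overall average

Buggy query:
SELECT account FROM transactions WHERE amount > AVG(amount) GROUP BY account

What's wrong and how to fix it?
Bug: WHERE evaluates per row before aggregation, so AVG() is unavailable

Fix: Compute the overall average in a scalar subquery and compare each group's MIN against it in HAVING

Corrected query:
SELECT account FROM transactions GROUP BY account HAVING MIN(amount) > (SELECT AVG(amount) FROM transactions)

Result:
account
-------
ACC-104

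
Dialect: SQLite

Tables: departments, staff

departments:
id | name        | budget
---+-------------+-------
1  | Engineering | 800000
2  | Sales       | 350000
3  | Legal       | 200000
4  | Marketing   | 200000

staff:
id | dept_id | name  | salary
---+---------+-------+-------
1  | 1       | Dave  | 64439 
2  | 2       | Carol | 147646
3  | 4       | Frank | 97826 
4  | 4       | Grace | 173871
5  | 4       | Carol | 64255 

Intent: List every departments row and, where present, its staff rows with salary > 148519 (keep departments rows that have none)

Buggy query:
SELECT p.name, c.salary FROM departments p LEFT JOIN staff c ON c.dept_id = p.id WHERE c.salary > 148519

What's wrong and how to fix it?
Bug: Filtering c.salary in WHERE discards the NULL rows produced by LEFT JOIN, turning it into an inner join

Fix: Put 'c.salary > 148519' in the JOIN's ON clause instead of WHERE

Corrected query:
SELECT p.name, c.salary FROM departments p LEFT JOIN staff c ON c.dept_id = p.id AND c.salary > 148519

Result:
name        | salary
------------+-------
Engineering | NULL  
Sales       | NULL  
Legal       | NULL  
Marketing   | 173871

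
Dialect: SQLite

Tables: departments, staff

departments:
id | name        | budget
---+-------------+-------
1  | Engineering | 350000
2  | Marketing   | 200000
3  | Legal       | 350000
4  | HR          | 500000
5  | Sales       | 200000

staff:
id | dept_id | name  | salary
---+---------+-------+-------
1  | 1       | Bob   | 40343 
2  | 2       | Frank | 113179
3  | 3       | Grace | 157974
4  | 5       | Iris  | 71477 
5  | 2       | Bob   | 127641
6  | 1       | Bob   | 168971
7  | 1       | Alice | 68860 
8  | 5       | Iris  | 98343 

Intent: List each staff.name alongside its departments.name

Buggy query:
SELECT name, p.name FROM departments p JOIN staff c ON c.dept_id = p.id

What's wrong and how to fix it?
Bug: Both tables have a 'name' column; the unqualified reference is ambiguous

Fix: Qualify the column with its table alias (c.name)

Corrected query:
SELECT c.name, p.name FROM departments p JOIN staff c ON c.dept_id = p.id

Result:
name  | name       
------+------------
Bob   | Engineering
Frank | Marketing  
Grace | Legal      
Iris  | Sales      
Bob   | Marketing  
Bob   | Engineering
Alice | Engineering
Iris  | Sales      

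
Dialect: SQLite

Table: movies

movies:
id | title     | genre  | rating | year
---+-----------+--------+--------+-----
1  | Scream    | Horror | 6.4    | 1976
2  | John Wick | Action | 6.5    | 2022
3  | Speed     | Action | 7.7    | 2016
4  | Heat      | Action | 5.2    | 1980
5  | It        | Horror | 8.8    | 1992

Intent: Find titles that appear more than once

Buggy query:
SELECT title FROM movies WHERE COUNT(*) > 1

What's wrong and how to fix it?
Bug: WHERE can't reference COUNT(*); aggregates are computed after WHERE

Fix: GROUP BY title, then filter groups with HAVING COUNT(*) > 1

Corrected query:
SELECT title FROM movies GROUP BY title HAVING COUNT(*) > 1

Result:
(no rows)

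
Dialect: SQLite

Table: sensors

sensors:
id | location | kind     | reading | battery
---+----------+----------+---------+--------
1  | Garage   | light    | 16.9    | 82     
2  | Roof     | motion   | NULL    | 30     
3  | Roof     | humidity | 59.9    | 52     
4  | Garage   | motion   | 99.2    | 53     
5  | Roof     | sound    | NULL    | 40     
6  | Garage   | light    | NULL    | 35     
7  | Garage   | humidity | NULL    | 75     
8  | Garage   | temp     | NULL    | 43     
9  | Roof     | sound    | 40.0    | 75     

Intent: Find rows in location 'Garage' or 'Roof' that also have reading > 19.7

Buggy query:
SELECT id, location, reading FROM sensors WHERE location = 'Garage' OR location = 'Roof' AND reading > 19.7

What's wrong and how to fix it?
Bug: Without parentheses, AND is evaluated before OR, so the reading filter only applies to the 'Roof' branch

Fix: Group the OR with parentheses (or use IN), then AND the threshold

Corrected query:
SELECT id, location, reading FROM sensors WHERE (location = 'Garage' OR location = 'Roof') AND reading > 19.7

Result:
id | location | reading
---+----------+--------
3  | Roof     | 59.9   
4  | Garage   | 99.2   
9  | Roof     | 40     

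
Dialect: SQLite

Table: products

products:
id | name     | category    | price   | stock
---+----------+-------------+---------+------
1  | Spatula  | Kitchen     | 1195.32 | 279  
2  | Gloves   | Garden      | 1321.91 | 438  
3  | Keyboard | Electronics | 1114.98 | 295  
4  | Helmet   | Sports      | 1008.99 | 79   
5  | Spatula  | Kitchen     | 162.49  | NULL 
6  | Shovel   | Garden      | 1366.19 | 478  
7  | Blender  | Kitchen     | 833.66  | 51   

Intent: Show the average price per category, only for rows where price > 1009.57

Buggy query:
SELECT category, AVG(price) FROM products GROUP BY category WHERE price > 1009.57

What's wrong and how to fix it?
Bug: Row-level WHERE must come before GROUP BY in the clause order

Fix: Move the WHERE clause before GROUP BY

Corrected query:
SELECT category, AVG(price) FROM products WHERE price > 1009.57 GROUP BY category

Result:
category    | AVG(price)
------------+-----------
Electronics | 1114.98   
Garden      | 1344.05   
Kitchen     | 1195.32   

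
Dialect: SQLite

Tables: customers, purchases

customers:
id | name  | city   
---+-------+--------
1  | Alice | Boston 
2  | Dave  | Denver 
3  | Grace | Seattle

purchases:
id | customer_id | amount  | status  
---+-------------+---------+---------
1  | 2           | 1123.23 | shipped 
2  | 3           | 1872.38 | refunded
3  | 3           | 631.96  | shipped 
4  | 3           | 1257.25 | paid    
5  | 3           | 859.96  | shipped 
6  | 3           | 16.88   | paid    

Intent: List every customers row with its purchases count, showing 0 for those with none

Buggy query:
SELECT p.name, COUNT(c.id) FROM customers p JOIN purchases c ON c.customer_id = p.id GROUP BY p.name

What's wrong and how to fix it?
Bug: An inner join excludes parents with zero children

Fix: Use LEFT JOIN so parents without children still appear (COUNT(c.id) gives 0)

Corrected query:
SELECT p.name, COUNT(c.id) FROM customers p LEFT JOIN purchases c ON c.customer_id = p.id GROUP BY p.name

Result:
name  | COUNT(c.id)
------+------------
Alice | 0          
Dave  | 1          
Grace | 5          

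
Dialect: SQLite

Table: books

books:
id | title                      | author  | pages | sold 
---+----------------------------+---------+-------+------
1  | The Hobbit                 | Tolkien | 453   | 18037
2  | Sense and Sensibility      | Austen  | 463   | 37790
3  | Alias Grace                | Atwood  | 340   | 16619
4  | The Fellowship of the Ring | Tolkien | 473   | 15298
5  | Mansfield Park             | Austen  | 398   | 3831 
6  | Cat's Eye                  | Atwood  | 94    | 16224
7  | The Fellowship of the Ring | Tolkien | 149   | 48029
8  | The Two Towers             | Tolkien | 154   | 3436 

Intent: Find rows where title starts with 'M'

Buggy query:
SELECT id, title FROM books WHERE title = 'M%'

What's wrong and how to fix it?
Bug: '=' compares the literal string including the % character; pattern matching needs LIKE

Fix: Replace '=' with LIKE so 'M%' is treated as a pattern

Corrected query:
SELECT id, title FROM books WHERE title LIKE 'M%'

Result:
id | title         
---+---------------
5  | Mansfield Park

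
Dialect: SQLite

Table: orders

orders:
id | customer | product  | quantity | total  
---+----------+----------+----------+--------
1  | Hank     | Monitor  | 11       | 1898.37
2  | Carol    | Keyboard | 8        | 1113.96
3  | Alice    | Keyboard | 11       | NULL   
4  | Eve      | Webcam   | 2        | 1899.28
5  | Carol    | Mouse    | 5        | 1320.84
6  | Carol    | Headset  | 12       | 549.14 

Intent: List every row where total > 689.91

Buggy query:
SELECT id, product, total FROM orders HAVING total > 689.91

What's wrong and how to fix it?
Bug: HAVING filters the output of aggregation, but this query has no GROUP BY and no aggregate functions, so SQLite rejects it (HAVING clause on a non-aggregate query); the condition here is per row

Fix: Use WHERE for row-level filtering

Corrected query:
SELECT id, product, total FROM orders WHERE total > 689.91

Result:
id | product  | total  
---+----------+--------
1  | Monitor  | 1898.37
2  | Keyboard | 1113.96
4  | Webcam   | 1899.28
5  | Mouse    | 1320.84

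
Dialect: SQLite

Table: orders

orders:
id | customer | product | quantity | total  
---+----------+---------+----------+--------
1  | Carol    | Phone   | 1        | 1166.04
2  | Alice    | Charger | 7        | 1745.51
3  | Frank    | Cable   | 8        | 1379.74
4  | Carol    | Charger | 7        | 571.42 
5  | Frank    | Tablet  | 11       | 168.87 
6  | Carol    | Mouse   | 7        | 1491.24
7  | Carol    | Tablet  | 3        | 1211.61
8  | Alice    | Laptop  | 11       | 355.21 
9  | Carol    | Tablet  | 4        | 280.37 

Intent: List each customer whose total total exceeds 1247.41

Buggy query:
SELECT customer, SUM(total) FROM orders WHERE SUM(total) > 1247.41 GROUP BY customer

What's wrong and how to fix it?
Bug: Aggregate functions cannot appear in a WHERE clause

Fix: Use HAVING (which filters groups after aggregation) instead of WHERE

Corrected query:
SELECT customer, SUM(total) FROM orders GROUP BY customer HAVING SUM(total) > 1247.41

Result:
customer | SUM(total)
---------+-----------
Alice    | 2100.72   
Carol    | 4720.68   
Frank    | 1548.61   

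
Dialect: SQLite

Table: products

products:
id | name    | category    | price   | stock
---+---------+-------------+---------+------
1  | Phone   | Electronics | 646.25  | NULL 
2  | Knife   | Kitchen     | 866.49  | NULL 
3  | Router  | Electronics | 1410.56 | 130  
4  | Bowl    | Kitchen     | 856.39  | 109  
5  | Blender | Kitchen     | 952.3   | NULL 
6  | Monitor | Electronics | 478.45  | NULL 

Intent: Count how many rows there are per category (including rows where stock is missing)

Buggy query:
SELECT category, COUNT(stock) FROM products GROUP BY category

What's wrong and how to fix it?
Bug: COUNT(column) counts non-NULL values only; rows with NULL stock aren't counted

Fix: Use COUNT(*) to count all rows regardless of NULL

Corrected query:
SELECT category, COUNT(*) FROM products GROUP BY category

Result:
category    | COUNT(*)
------------+---------
Electronics | 3       
Kitchen     | 3       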